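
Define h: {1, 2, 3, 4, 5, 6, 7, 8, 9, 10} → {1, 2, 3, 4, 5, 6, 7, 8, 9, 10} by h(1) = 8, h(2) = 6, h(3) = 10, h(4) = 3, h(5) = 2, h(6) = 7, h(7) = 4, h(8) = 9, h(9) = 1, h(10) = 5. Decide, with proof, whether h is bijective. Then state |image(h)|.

The values 8, 6, 10, 3, 2, 7, 4, 9, 1, 5 are a permutation of {1, 2, 3, 4, 5, 6, 7, 8, 9, 10}: each element appears exactly once.
So h is injective and surjective, hence bijective.
The image of h is {1, 2, 3, 4, 5, 6, 7, 8, 9, 10}, which has 10 elements.

10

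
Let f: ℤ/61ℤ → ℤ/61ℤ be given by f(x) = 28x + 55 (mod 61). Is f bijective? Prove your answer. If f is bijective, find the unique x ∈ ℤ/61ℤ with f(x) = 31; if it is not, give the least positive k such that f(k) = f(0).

34

Suppose f(u) = f(v) in ℤ/61ℤ. Then 28u + 55 ≡ 28v + 55 (mod 61), therefore 28(u − v) ≡ 0 (mod 61).
Since gcd(28, 61) = 1, 28 is invertible modulo 61, hence u − v ≡ 0 (mod 61), i.e. u = v.
We now compute 28⁻¹ mod 61 explicitly. Euclid's algorithm: 61 = 2·28 + 5, 28 = 5·5 + 3, 5 = 1·3 + 2, 3 = 1·2 + 1; back-substituting gives 1 = 24·28 − 11·61, so 28⁻¹ ≡ 24 (mod 61).
For any y ∈ ℤ/61ℤ, x = 24(y − 55) mod 61 satisfies f(x) = 28·24(y − 55) + 55 ≡ y (since 28·24 ≡ 1 mod 61). So every y has a preimage.
Thus f is bijective.
Since f is bijective, we find f⁻¹(31): we need 28x ≡ 31 − 55 ≡ 37 (mod 61). Using 28⁻¹ = 24: x ≡ 24·37 = 888 = 14·61 + 34, so x = 34.
Check: f(34) = 28·34 + 55 = 1007 = 16·61 + 31 ≡ 31 (mod 61).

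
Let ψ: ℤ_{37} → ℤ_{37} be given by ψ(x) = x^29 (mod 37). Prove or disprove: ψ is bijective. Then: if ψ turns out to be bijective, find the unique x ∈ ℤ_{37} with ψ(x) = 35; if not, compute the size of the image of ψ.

5

Since 37 is prime, the nonzero elements of ℤ_{37} form a cyclic group of order 36.
As gcd(29, 36) = 1, raising to the 29th power is a bijection on this group: if s^29 ≡ t^29 then (st^{−1})^29 = 1, and the only element of order dividing gcd(29, 36) = 1 is 1, so s = t.
With ψ(0) = 0 this makes ψ injective on all of ℤ_{37}, hence bijective (finite equal-size domain and codomain). In particular ψ is bijective.
Since ψ is bijective, we find the preimage of 35. The inverse of x ↦ x^29 on (ℤ_{37})^× is x ↦ x^5, because 29·5 = 145 = 4·36 + 1 ≡ 1 (mod 36) and x^{36} = 1 for x ≠ 0 (Fermat). So ψ⁻¹(35) = 35^5 mod 37.
Repeated squaring mod 37: 35^1 ≡ 35, 35^2 ≡ 35² = 1225 ≡ 4, 35^4 ≡ 4² = 16. Since 5 = 4 + 1, 35^5 ≡ 16·35: 16·35 = 560 ≡ 5. So 35^5 ≡ 5 (mod 37).
Hence ψ⁻¹(35) = 5.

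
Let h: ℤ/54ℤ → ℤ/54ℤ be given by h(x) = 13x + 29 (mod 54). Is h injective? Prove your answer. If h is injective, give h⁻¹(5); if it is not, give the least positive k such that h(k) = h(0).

48

Suppose h(s) = h(t) in ℤ/54ℤ. Then 13s + 29 ≡ 13t + 29 (mod 54), therefore 13(s − t) ≡ 0 (mod 54).
Since gcd(13, 54) = 1, 13 is invertible modulo 54, so s − t ≡ 0 (mod 54), i.e. s = t.
So h is injective.
We now compute 13⁻¹ mod 54 explicitly. Euclid's algorithm: 54 = 4·13 + 2, 13 = 6·2 + 1; back-substituting gives 1 = 25·13 − 6·54, so 13⁻¹ ≡ 25 (mod 54).
Since h is injective, we find h⁻¹(5): we need 13x ≡ 5 − 29 ≡ 30 (mod 54). Using 13⁻¹ = 25: x ≡ 25·30 = 750 = 13·54 + 48, so x = 48.
Check: h(48) = 13·48 + 29 = 653 = 12·54 + 5 ≡ 5 (mod 54).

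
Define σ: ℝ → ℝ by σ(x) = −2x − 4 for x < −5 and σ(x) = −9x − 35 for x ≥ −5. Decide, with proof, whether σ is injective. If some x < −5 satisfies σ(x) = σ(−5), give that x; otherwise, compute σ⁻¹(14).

Both pieces are strictly decreasing (slopes −2 and −9), so each is injective on its own interval.
The left piece maps (−∞, −5) onto (6, ∞); the right piece maps [−5, ∞) onto (−∞, 10].
These images overlap. In particular σ(−5) = 10 (right piece), and solving −2x − 4 = 10 on the left piece gives x = −7 < −5.
So σ(−7) = σ(−5) with −7 ≠ −5, and σ is not injective. This x = −7 is the requested value below −5.

-7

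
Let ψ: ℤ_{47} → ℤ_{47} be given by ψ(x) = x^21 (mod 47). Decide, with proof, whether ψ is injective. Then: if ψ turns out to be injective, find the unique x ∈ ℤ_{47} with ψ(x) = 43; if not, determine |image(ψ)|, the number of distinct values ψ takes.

Since 47 is prime, the nonzero elements of ℤ_{47} form a cyclic group of order 46.
As gcd(21, 46) = 1, raising to the 21st power is a bijection on this group: if a^21 ≡ b^21 then (ab^{−1})^21 = 1, and the only element of order dividing gcd(21, 46) = 1 is 1, so a = b.
With ψ(0) = 0 this makes ψ injective on all of ℤ_{47}, hence bijective (finite equal-size domain and codomain). In particular ψ is injective.
Since ψ is injective, we find the preimage of 43. The inverse of x ↦ x^21 on (ℤ_{47})^× is x ↦ x^11, because 21·11 = 231 = 5·46 + 1 ≡ 1 (mod 46) and x^{46} = 1 for x ≠ 0 (Fermat). So ψ⁻¹(43) = 43^11 mod 47.
Repeated squaring mod 47: 43^1 ≡ 43, 43^2 ≡ 43² = 1849 ≡ 16, 43^4 ≡ 16² = 256 ≡ 21, 43^8 ≡ 21² = 441 ≡ 18. Since 11 = 8 + 2 + 1, 43^11 ≡ 18·16·43: 18·16 = 288 ≡ 6, then 6·43 = 258 ≡ 23. So 43^11 ≡ 23 (mod 47).
Hence ψ⁻¹(43) = 23.

23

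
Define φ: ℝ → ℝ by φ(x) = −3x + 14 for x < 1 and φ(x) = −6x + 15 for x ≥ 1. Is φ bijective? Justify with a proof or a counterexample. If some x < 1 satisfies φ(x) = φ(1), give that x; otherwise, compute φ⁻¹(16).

-2/3

Both pieces are strictly decreasing (slopes −3 and −6), so each is injective on its own interval.
The left piece maps (−∞, 1) onto (11, ∞); the right piece maps [1, ∞) onto (−∞, 9].
The images leave a gap (11 has no preimage), so φ is not surjective, hence not bijective.
Because the two images are disjoint, no x < 1 has φ(x) = φ(1), so we compute φ⁻¹(16): 16 lies in (11, ∞), so solve −3x + 14 = 16: x = (16 − 14)/(−3) = −2/3.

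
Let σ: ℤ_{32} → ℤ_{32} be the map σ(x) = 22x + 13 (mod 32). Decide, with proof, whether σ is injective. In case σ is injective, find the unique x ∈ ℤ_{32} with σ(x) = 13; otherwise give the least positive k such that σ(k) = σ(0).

16

We have gcd(22, 32) = 2 > 1. Taking a = 0 and b = 16: σ(0) = 13 and σ(16) = 22·16 + 13 = 365 ≡ 13 (mod 32).
So σ(0) = σ(16) while 0 ≠ 16, hence σ is not injective.
Since σ is not injective, we find the least positive k with σ(k) = σ(0): this means 22k ≡ 0 (mod 32), i.e. 32 ∣ 22k. Since gcd(22, 32) = 2, dividing through by 2 this holds exactly when 16 ∣ 11k, and as gcd(11, 16) = 1, exactly when 16 ∣ k.
The smallest positive such k is 16.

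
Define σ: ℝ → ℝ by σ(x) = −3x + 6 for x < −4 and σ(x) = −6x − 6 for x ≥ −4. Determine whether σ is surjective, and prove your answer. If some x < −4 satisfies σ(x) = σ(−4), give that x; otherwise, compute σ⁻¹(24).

Both pieces are strictly decreasing (slopes −3 and −6), so each is injective on its own interval.
The left piece maps (−∞, −4) onto (18, ∞); the right piece maps [−4, ∞) onto (−∞, 18].
These images together cover ℝ, so σ is surjective.
Because the two images are disjoint, no x < −4 has σ(x) = σ(−4), so we compute σ⁻¹(24): 24 lies in (18, ∞), so solve −3x + 6 = 24: x = (24 − 6)/(−3) = −6.

-6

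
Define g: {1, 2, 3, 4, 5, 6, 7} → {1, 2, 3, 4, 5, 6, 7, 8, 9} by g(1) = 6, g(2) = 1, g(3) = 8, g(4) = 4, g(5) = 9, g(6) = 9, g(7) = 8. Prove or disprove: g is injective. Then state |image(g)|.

g(5) = 9 = g(6) with 5 ≠ 6, so g is not injective.
The image of g is {1, 4, 6, 8, 9}, which has 5 elements.

5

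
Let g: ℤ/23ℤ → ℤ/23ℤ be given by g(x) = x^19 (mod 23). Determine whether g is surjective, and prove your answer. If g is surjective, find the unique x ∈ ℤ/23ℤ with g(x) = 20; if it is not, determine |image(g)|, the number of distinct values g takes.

Since 23 is prime, the nonzero elements of ℤ/23ℤ form a cyclic group of order 22.
As gcd(19, 22) = 1, raising to the 19th power is a bijection on this group: if x_1^19 ≡ x_2^19 then (x_1x_2^{−1})^19 = 1, and the only element of order dividing gcd(19, 22) = 1 is 1, so x_1 = x_2.
With g(0) = 0 this makes g injective on all of ℤ/23ℤ, hence bijective (finite equal-size domain and codomain). In particular g is surjective.
Since g is surjective, we find the preimage of 20. The inverse of x ↦ x^19 on (ℤ/23ℤ)^× is x ↦ x^7, because 19·7 = 133 = 6·22 + 1 ≡ 1 (mod 22) and x^{22} = 1 for x ≠ 0 (Fermat). So g⁻¹(20) = 20^7 mod 23.
Repeated squaring mod 23: 20^1 ≡ 20, 20^2 ≡ 20² = 400 ≡ 9, 20^4 ≡ 9² = 81 ≡ 12. Since 7 = 4 + 2 + 1, 20^7 ≡ 12·9·20: 12·9 = 108 ≡ 16, then 16·20 = 320 ≡ 21. So 20^7 ≡ 21 (mod 23).
Hence g⁻¹(20) = 21.

21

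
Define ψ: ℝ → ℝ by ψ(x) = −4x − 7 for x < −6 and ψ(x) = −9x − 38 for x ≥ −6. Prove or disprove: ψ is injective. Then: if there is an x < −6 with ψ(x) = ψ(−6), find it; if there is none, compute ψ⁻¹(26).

-33/4

Both pieces are strictly decreasing (slopes −4 and −9), so each is injective on its own interval.
The left piece maps (−∞, −6) onto (17, ∞); the right piece maps [−6, ∞) onto (−∞, 16].
These images are disjoint, so no value is attained by both pieces. Thus ψ is injective.
Because the two images are disjoint, no x < −6 has ψ(x) = ψ(−6), so we compute ψ⁻¹(26): 26 lies in (17, ∞), so solve −4x − 7 = 26: x = (26 + 7)/(−4) = −33/4.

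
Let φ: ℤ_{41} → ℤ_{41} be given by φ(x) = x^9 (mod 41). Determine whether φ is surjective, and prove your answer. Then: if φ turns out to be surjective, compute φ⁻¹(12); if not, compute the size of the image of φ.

Since 41 is prime, the nonzero elements of ℤ_{41} form a cyclic group of order 40.
As gcd(9, 40) = 1, raising to the 9th power is a bijection on this group: if x_1^9 ≡ x_2^9 then (x_1x_2^{−1})^9 = 1, and the only element of order dividing gcd(9, 40) = 1 is 1, so x_1 = x_2.
With φ(0) = 0 this makes φ injective on all of ℤ_{41}, hence bijective (finite equal-size domain and codomain). In particular φ is surjective.
Since φ is surjective, we find the preimage of 12. The inverse of x ↦ x^9 on (ℤ_{41})^× is x ↦ x^9, because 9·9 = 81 = 2·40 + 1 ≡ 1 (mod 40) and x^{40} = 1 for x ≠ 0 (Fermat). So φ⁻¹(12) = 12^9 mod 41.
Repeated squaring mod 41: 12^1 ≡ 12, 12^2 ≡ 12² = 144 ≡ 21, 12^4 ≡ 21² = 441 ≡ 31, 12^8 ≡ 31² = 961 ≡ 18. Since 9 = 8 + 1, 12^9 ≡ 18·12: 18·12 = 216 ≡ 11. So 12^9 ≡ 11 (mod 41).
Hence φ⁻¹(12) = 11.

11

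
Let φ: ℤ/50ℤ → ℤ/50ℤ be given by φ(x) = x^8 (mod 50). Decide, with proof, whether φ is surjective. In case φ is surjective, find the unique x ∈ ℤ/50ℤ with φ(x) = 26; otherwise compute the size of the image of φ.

φ(1) = 1^8 = 1.
φ(7): Repeated squaring mod 50: 7^1 ≡ 7, 7^2 ≡ 7² = 49, 7^4 ≡ 49² = 2401 ≡ 1, 7^8 ≡ 1² = 1. So 7^8 ≡ 1 (mod 50).
So φ(1) = φ(7) = 1 while 1 ≠ 7, therefore φ is not injective.
A non-injective map from the 50-element set ℤ/50ℤ to itself takes at most 49 distinct values, so it cannot be surjective. Therefore φ is not surjective.
Since φ is not surjective, we determine |image(φ)|. Computing x^8 mod 50 for each x (by repeated squaring, reducing mod 50 at every step), the values φ(0), φ(1), …, φ(49) are: 0, 1, 6, 11, 36, 25, 16, 1, 16, 21, 0, 31, 46, 21, 6, 25, 46, 41, 26, 41, 0, 11, 36, 31, 26, 25, 26, 31, 36, 11, 0, 41, 26, 41, 46, 25, 6, 21, 46, 31, 0, 21, 16, 1, 16, 25, 36, 11, 6, 1.
The distinct values are {0, 1, 6, 11, 16, 21, 25, 26, 31, 36, 41, 46}; there are 12 of them.

12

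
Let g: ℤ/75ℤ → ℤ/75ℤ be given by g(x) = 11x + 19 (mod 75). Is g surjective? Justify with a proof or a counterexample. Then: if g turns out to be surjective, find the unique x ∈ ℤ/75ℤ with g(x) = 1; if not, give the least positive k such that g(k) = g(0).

12

Recall that surjectivity means every element of the codomain has a preimage under g.
Since gcd(11, 75) = 1, 11 is invertible modulo 75. Euclid's algorithm: 75 = 6·11 + 9, 11 = 1·9 + 2, 9 = 4·2 + 1; back-substituting gives 1 = 41·11 − 6·75, so 11⁻¹ ≡ 41 (mod 75).
For any y ∈ ℤ/75ℤ, x = 41(y − 19) mod 75 satisfies g(x) = 11·41(y − 19) + 19 ≡ y (since 11·41 ≡ 1 mod 75). So every y has a preimage.
Thus g is surjective.
Since g is surjective, we find g⁻¹(1): we need 11x ≡ 1 − 19 ≡ 57 (mod 75). Using 11⁻¹ = 41: x ≡ 41·57 = 2337 = 31·75 + 12, so x = 12.
Check: g(12) = 11·12 + 19 = 151 = 2·75 + 1 ≡ 1 (mod 75).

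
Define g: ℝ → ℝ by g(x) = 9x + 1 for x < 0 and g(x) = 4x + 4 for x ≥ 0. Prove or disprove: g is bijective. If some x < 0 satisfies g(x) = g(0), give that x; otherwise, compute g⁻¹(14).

5/2

Both pieces are strictly increasing (slopes 9 and 4), so each is injective on its own interval.
The left piece maps (−∞, 0) onto (−∞, 1); the right piece maps [0, ∞) onto [4, ∞).
The images leave a gap (1 has no preimage), so g is not surjective, hence not bijective.
Because the two images are disjoint, no x < 0 has g(x) = g(0), so we compute g⁻¹(14): 14 lies in [4, ∞), so solve 4x + 4 = 14: x = (14 − 4)/4 = 5/2.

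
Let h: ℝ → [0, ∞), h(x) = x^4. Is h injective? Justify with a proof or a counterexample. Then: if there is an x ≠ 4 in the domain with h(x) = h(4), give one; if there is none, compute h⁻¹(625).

-4

h(4) = 256 = (−4)^4 = h(−4) (since 4 is even), with 4 ≠ −4. So h is not injective.
For the follow-up, such an x exists: taking x = −4 ∈ ℝ gives h(−4) = 256 = h(4) with −4 ≠ 4.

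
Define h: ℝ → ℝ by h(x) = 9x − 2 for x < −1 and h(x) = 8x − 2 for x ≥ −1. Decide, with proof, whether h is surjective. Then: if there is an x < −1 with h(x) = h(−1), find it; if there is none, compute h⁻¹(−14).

Both pieces are strictly increasing (slopes 9 and 8), so each is injective on its own interval.
The left piece maps (−∞, −1) onto (−∞, −11); the right piece maps [−1, ∞) onto [−10, ∞).
The union (−∞, −11) ∪ [−10, ∞) omits the interval between −11 and −10; in particular −11 has no preimage. So h is not surjective.
Because the two images are disjoint, no x < −1 has h(x) = h(−1), so we compute h⁻¹(−14): −14 lies in (−∞, −11), so solve 9x − 2 = −14: x = (−14 + 2)/9 = −4/3.

-4/3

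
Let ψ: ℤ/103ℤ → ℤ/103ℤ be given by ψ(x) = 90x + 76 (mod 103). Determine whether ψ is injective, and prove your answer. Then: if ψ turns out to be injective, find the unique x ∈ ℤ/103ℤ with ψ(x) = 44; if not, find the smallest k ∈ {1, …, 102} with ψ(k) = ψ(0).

50

Recall that injectivity means: for all u, v in the domain, ψ(u) = ψ(v) implies u = v.
Suppose ψ(u) = ψ(v) in ℤ/103ℤ. Then 90u + 76 ≡ 90v + 76 (mod 103), so 90(u − v) ≡ 0 (mod 103).
Since gcd(90, 103) = 1, 90 is invertible modulo 103, therefore u − v ≡ 0 (mod 103), i.e. u = v.
Hence ψ is injective.
We now compute 90⁻¹ mod 103 explicitly. Euclid's algorithm: 103 = 1·90 + 13, 90 = 6·13 + 12, 13 = 1·12 + 1; back-substituting gives 1 = 95·90 − 83·103, so 90⁻¹ ≡ 95 (mod 103).
Since ψ is injective, we find ψ⁻¹(44): we need 90x ≡ 44 − 76 ≡ 71 (mod 103). Using 90⁻¹ = 95: x ≡ 95·71 = 6745 = 65·103 + 50, so x = 50.
Check: ψ(50) = 90·50 + 76 = 4576 = 44·103 + 44 ≡ 44 (mod 103).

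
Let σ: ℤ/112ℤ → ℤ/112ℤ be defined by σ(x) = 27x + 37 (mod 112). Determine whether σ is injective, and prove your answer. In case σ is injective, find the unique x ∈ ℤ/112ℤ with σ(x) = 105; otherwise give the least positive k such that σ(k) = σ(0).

If σ(a) = σ(b), then 27a ≡ 27b (mod 112). Because gcd(27, 112) = 1, we may cancel 27 to get a ≡ b (mod 112).
So σ is injective.
We now compute 27⁻¹ mod 112 explicitly. Euclid's algorithm: 112 = 4·27 + 4, 27 = 6·4 + 3, 4 = 1·3 + 1; back-substituting gives 1 = 83·27 − 20·112, so 27⁻¹ ≡ 83 (mod 112).
Since σ is injective, we find σ⁻¹(105): we need 27x ≡ 105 − 37 ≡ 68 (mod 112). Using 27⁻¹ = 83: x ≡ 83·68 = 5644 = 50·112 + 44, so x = 44.
Check: σ(44) = 27·44 + 37 = 1225 = 10·112 + 105 ≡ 105 (mod 112).

44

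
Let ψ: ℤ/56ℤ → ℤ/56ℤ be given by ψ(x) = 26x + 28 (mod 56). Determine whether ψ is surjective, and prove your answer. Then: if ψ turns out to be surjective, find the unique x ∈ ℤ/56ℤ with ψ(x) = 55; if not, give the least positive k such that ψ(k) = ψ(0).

Since gcd(26, 56) = 2, we have 26x ≡ 0 (mod 2) for all x, so ψ(x) ≡ 0 (mod 2).
But 1 ≢ 0 (mod 2), so 1 ∈ ℤ/56ℤ has no preimage. Thus ψ is not surjective.
Since ψ is not surjective, we find the least positive k with ψ(k) = ψ(0): this means 26k ≡ 0 (mod 56), i.e. 56 ∣ 26k. Since gcd(26, 56) = 2, dividing through by 2 this holds exactly when 28 ∣ 13k, and as gcd(13, 28) = 1, exactly when 28 ∣ k.
The smallest positive such k is 28.

28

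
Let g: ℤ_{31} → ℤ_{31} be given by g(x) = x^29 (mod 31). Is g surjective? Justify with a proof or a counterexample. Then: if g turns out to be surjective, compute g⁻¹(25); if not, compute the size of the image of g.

5

Since 31 is prime, the nonzero elements of ℤ_{31} form a cyclic group of order 30.
As gcd(29, 30) = 1, raising to the 29th power is a bijection on this group: if a^29 ≡ b^29 then (ab^{−1})^29 = 1, and the only element of order dividing gcd(29, 30) = 1 is 1, so a = b.
With g(0) = 0 this makes g injective on all of ℤ_{31}, hence bijective (finite equal-size domain and codomain). In particular g is surjective.
Since g is surjective, we find the preimage of 25. The inverse of x ↦ x^29 on (ℤ_{31})^× is x ↦ x^29, because 29·29 = 841 = 28·30 + 1 ≡ 1 (mod 30) and x^{30} = 1 for x ≠ 0 (Fermat). So g⁻¹(25) = 25^29 mod 31.
Repeated squaring mod 31: 25^1 ≡ 25, 25^2 ≡ 25² = 625 ≡ 5, 25^4 ≡ 5² = 25, 25^8 ≡ 25² = 625 ≡ 5, 25^16 ≡ 5² = 25. Since 29 = 16 + 8 + 4 + 1, 25^29 ≡ 25·5·25·25: 25·5 = 125 ≡ 1, then 1·25 = 25, then 25·25 = 625 ≡ 5. So 25^29 ≡ 5 (mod 31).
Hence g⁻¹(25) = 5.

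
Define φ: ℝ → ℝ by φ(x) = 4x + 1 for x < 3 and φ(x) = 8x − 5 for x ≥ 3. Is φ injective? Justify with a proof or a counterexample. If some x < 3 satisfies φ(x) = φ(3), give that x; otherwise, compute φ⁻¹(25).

Both pieces are strictly increasing (slopes 4 and 8), so each is injective on its own interval.
The left piece maps (−∞, 3) onto (−∞, 13); the right piece maps [3, ∞) onto [19, ∞).
These images are disjoint, so no value is attained by both pieces. Therefore φ is injective.
Because the two images are disjoint, no x < 3 has φ(x) = φ(3), so we compute φ⁻¹(25): 25 lies in [19, ∞), so solve 8x − 5 = 25: x = (25 + 5)/8 = 15/4.

15/4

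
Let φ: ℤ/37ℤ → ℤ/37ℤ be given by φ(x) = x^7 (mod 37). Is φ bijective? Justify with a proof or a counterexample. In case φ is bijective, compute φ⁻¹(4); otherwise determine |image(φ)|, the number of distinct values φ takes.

3

Since 37 is prime, the nonzero elements of ℤ/37ℤ form a cyclic group of order 36.
As gcd(7, 36) = 1, raising to the 7th power is a bijection on this group: if a^7 ≡ b^7 then (ab^{−1})^7 = 1, and the only element of order dividing gcd(7, 36) = 1 is 1, so a = b.
With φ(0) = 0 this makes φ injective on all of ℤ/37ℤ, hence bijective (finite equal-size domain and codomain). In particular φ is bijective.
Since φ is bijective, we find the preimage of 4. The inverse of x ↦ x^7 on (ℤ/37ℤ)^× is x ↦ x^31, because 7·31 = 217 = 6·36 + 1 ≡ 1 (mod 36) and x^{36} = 1 for x ≠ 0 (Fermat). So φ⁻¹(4) = 4^31 mod 37.
Repeated squaring mod 37: 4^1 ≡ 4, 4^2 ≡ 4² = 16, 4^4 ≡ 16² = 256 ≡ 34, 4^8 ≡ 34² = 1156 ≡ 9, 4^16 ≡ 9² = 81 ≡ 7. Since 31 = 16 + 8 + 4 + 2 + 1, 4^31 ≡ 7·9·34·16·4: 7·9 = 63 ≡ 26, then 26·34 = 884 ≡ 33, then 33·16 = 528 ≡ 10, then 10·4 = 40 ≡ 3. So 4^31 ≡ 3 (mod 37).
Hence φ⁻¹(4) = 3.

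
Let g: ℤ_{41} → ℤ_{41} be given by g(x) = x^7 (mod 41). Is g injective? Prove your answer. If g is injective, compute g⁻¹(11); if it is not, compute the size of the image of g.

Since 41 is prime, the nonzero elements of ℤ_{41} form a cyclic group of order 40.
As gcd(7, 40) = 1, raising to the 7th power is a bijection on this group: if a^7 ≡ b^7 then (ab^{−1})^7 = 1, and the only element of order dividing gcd(7, 40) = 1 is 1, so a = b.
With g(0) = 0 this makes g injective on all of ℤ_{41}, hence bijective (finite equal-size domain and codomain). In particular g is injective.
Since g is injective, we find the preimage of 11. The inverse of x ↦ x^7 on (ℤ_{41})^× is x ↦ x^23, because 7·23 = 161 = 4·40 + 1 ≡ 1 (mod 40) and x^{40} = 1 for x ≠ 0 (Fermat). So g⁻¹(11) = 11^23 mod 41.
Repeated squaring mod 41: 11^1 ≡ 11, 11^2 ≡ 11² = 121 ≡ 39, 11^4 ≡ 39² = 1521 ≡ 4, 11^8 ≡ 4² = 16, 11^16 ≡ 16² = 256 ≡ 10. Since 23 = 16 + 4 + 2 + 1, 11^23 ≡ 10·4·39·11: 10·4 = 40, then 40·39 = 1560 ≡ 2, then 2·11 = 22. So 11^23 ≡ 22 (mod 41).
Hence g⁻¹(11) = 22.

22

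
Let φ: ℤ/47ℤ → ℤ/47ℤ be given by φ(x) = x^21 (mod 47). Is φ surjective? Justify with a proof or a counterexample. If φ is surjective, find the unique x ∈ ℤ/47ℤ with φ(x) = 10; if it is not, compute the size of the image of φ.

Since 47 is prime, the nonzero elements of ℤ/47ℤ form a cyclic group of order 46.
As gcd(21, 46) = 1, raising to the 21st power is a bijection on this group: if x_1^21 ≡ x_2^21 then (x_1x_2^{−1})^21 = 1, and the only element of order dividing gcd(21, 46) = 1 is 1, so x_1 = x_2.
With φ(0) = 0 this makes φ injective on all of ℤ/47ℤ, hence bijective (finite equal-size domain and codomain). In particular φ is surjective.
Since φ is surjective, we find the preimage of 10. The inverse of x ↦ x^21 on (ℤ/47ℤ)^× is x ↦ x^11, because 21·11 = 231 = 5·46 + 1 ≡ 1 (mod 46) and x^{46} = 1 for x ≠ 0 (Fermat). So φ⁻¹(10) = 10^11 mod 47.
Repeated squaring mod 47: 10^1 ≡ 10, 10^2 ≡ 10² = 100 ≡ 6, 10^4 ≡ 6² = 36, 10^8 ≡ 36² = 1296 ≡ 27. Since 11 = 8 + 2 + 1, 10^11 ≡ 27·6·10: 27·6 = 162 ≡ 21, then 21·10 = 210 ≡ 22. So 10^11 ≡ 22 (mod 47).
Hence φ⁻¹(10) = 22.

22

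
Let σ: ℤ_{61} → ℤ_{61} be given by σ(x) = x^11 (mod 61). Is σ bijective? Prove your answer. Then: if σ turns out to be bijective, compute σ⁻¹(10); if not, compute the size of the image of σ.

18

Since 61 is prime, the nonzero elements of ℤ_{61} form a cyclic group of order 60.
As gcd(11, 60) = 1, raising to the 11th power is a bijection on this group: if x_1^11 ≡ x_2^11 then (x_1x_2^{−1})^11 = 1, and the only element of order dividing gcd(11, 60) = 1 is 1, so x_1 = x_2.
With σ(0) = 0 this makes σ injective on all of ℤ_{61}, hence bijective (finite equal-size domain and codomain). In particular σ is bijective.
Since σ is bijective, we find the preimage of 10. The inverse of x ↦ x^11 on (ℤ_{61})^× is x ↦ x^11, because 11·11 = 121 = 2·60 + 1 ≡ 1 (mod 60) and x^{60} = 1 for x ≠ 0 (Fermat). So σ⁻¹(10) = 10^11 mod 61.
Repeated squaring mod 61: 10^1 ≡ 10, 10^2 ≡ 10² = 100 ≡ 39, 10^4 ≡ 39² = 1521 ≡ 57, 10^8 ≡ 57² = 3249 ≡ 16. Since 11 = 8 + 2 + 1, 10^11 ≡ 16·39·10: 16·39 = 624 ≡ 14, then 14·10 = 140 ≡ 18. So 10^11 ≡ 18 (mod 61).
Hence σ⁻¹(10) = 18.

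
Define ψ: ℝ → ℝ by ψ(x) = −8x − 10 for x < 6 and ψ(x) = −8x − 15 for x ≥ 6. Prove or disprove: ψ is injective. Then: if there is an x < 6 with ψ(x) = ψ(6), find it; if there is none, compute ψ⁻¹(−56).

23/4

Both pieces are strictly decreasing (slopes −8 and −8), so each is injective on its own interval.
The left piece maps (−∞, 6) onto (−58, ∞); the right piece maps [6, ∞) onto (−∞, −63].
These images are disjoint, so no value is attained by both pieces. Thus ψ is injective.
Because the two images are disjoint, no x < 6 has ψ(x) = ψ(6), so we compute ψ⁻¹(−56): −56 lies in (−58, ∞), so solve −8x − 10 = −56: x = (−56 + 10)/(−8) = 23/4.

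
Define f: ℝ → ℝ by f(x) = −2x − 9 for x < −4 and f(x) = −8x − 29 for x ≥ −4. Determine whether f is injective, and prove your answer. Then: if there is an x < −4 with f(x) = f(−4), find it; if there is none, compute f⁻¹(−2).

Both pieces are strictly decreasing (slopes −2 and −8), so each is injective on its own interval.
The left piece maps (−∞, −4) onto (−1, ∞); the right piece maps [−4, ∞) onto (−∞, 3].
These images overlap. In particular f(−4) = 3 (right piece), and solving −2x − 9 = 3 on the left piece gives x = −6 < −4.
So f(−6) = f(−4) with −6 ≠ −4, and f is not injective. This x = −6 is the requested value below −4.

-6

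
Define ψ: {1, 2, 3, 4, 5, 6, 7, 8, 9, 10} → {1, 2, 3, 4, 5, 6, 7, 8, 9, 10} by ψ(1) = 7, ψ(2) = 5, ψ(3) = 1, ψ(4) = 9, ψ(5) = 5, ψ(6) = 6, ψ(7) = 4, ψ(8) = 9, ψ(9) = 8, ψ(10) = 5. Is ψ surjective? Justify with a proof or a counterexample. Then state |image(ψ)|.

No element maps to 2, so ψ is not surjective.
The image of ψ is {1, 4, 5, 6, 7, 8, 9}, which has 7 elements.

7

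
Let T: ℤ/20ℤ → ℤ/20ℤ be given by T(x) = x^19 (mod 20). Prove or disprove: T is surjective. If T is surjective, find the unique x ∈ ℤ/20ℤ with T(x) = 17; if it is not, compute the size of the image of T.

T(0) = 0^19 = 0.
T(10): Repeated squaring mod 20: 10^1 ≡ 10, 10^2 ≡ 10² = 100 ≡ 0, 10^4 ≡ 0² = 0, 10^8 ≡ 0² = 0, 10^16 ≡ 0² = 0. Since 19 = 16 + 2 + 1, 10^19 ≡ 0·0·10: 0·0 = 0, then 0·10 = 0. So 10^19 ≡ 0 (mod 20).
So T(0) = T(10) = 0 while 0 ≠ 10, hence T is not injective.
A non-injective map from the 20-element set ℤ/20ℤ to itself takes at most 19 distinct values, so it cannot be surjective. So T is not surjective.
Since T is not surjective, we determine |image(T)|. Computing x^19 mod 20 for each x (by repeated squaring, reducing mod 20 at every step), the values T(0), T(1), …, T(19) are: 0, 1, 8, 7, 4, 5, 16, 3, 12, 9, 0, 11, 8, 17, 4, 15, 16, 13, 12, 19.
The distinct values are {0, 1, 3, 4, 5, 7, 8, 9, 11, 12, 13, 15, 16, 17, 19}; there are 15 of them.

15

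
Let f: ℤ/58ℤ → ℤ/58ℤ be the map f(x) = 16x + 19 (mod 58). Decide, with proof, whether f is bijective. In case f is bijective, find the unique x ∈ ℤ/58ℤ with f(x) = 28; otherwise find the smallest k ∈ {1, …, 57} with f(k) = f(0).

29

We have gcd(16, 58) = 2 > 1. Taking a = 0 and b = 29: f(0) = 19 and f(29) = 16·29 + 19 = 483 ≡ 19 (mod 58).
So f(0) = f(29) while 0 ≠ 29, hence f is not injective, hence not bijective.
Since f is not bijective, we find the least positive k with f(k) = f(0): this means 16k ≡ 0 (mod 58), i.e. 58 ∣ 16k. Since gcd(16, 58) = 2, dividing through by 2 this holds exactly when 29 ∣ 8k, and as gcd(8, 29) = 1, exactly when 29 ∣ k.
The smallest positive such k is 29.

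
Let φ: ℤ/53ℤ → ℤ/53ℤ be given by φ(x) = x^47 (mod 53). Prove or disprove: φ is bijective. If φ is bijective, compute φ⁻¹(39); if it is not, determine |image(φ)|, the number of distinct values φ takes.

Since 53 is prime, the nonzero elements of ℤ/53ℤ form a cyclic group of order 52.
As gcd(47, 52) = 1, raising to the 47th power is a bijection on this group: if a^47 ≡ b^47 then (ab^{−1})^47 = 1, and the only element of order dividing gcd(47, 52) = 1 is 1, so a = b.
With φ(0) = 0 this makes φ injective on all of ℤ/53ℤ, hence bijective (finite equal-size domain and codomain). In particular φ is bijective.
Since φ is bijective, we find the preimage of 39. The inverse of x ↦ x^47 on (ℤ/53ℤ)^× is x ↦ x^31, because 47·31 = 1457 = 28·52 + 1 ≡ 1 (mod 52) and x^{52} = 1 for x ≠ 0 (Fermat). So φ⁻¹(39) = 39^31 mod 53.
Repeated squaring mod 53: 39^1 ≡ 39, 39^2 ≡ 39² = 1521 ≡ 37, 39^4 ≡ 37² = 1369 ≡ 44, 39^8 ≡ 44² = 1936 ≡ 28, 39^16 ≡ 28² = 784 ≡ 42. Since 31 = 16 + 8 + 4 + 2 + 1, 39^31 ≡ 42·28·44·37·39: 42·28 = 1176 ≡ 10, then 10·44 = 440 ≡ 16, then 16·37 = 592 ≡ 9, then 9·39 = 351 ≡ 33. So 39^31 ≡ 33 (mod 53).
Hence φ⁻¹(39) = 33.

33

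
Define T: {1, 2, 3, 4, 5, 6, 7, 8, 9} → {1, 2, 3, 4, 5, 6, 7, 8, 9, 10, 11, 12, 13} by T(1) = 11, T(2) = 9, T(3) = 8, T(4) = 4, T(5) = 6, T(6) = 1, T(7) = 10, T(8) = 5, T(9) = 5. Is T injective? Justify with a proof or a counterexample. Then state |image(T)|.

8

T(8) = 5 = T(9) with 8 ≠ 9, so T is not injective.
The image of T is {1, 4, 5, 6, 8, 9, 10, 11}, which has 8 elements.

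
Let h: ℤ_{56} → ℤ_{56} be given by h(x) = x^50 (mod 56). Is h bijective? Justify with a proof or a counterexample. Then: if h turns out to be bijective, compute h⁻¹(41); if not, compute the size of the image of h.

h(6): Repeated squaring mod 56: 6^1 ≡ 6, 6^2 ≡ 6² = 36, 6^4 ≡ 36² = 1296 ≡ 8, 6^8 ≡ 8² = 64 ≡ 8, 6^16 ≡ 8² = 64 ≡ 8, 6^32 ≡ 8² = 64 ≡ 8. Since 50 = 32 + 16 + 2, 6^50 ≡ 8·8·36: 8·8 = 64 ≡ 8, then 8·36 = 288 ≡ 8. So 6^50 ≡ 8 (mod 56).
h(8): Repeated squaring mod 56: 8^1 ≡ 8, 8^2 ≡ 8² = 64 ≡ 8, 8^4 ≡ 8² = 64 ≡ 8, 8^8 ≡ 8² = 64 ≡ 8, 8^16 ≡ 8² = 64 ≡ 8, 8^32 ≡ 8² = 64 ≡ 8. Since 50 = 32 + 16 + 2, 8^50 ≡ 8·8·8: 8·8 = 64 ≡ 8, then 8·8 = 64 ≡ 8. So 8^50 ≡ 8 (mod 56).
So h(6) = h(8) = 8 while 6 ≠ 8, so h is not injective, hence not bijective.
Since h is not bijective, we determine |image(h)|. Computing x^50 mod 56 for each x (by repeated squaring, reducing mod 56 at every step), the values h(0), h(1), …, h(55) are: 0, 1, 32, 9, 16, 25, 8, 49, 8, 25, 16, 9, 32, 1, 0, 1, 32, 9, 16, 25, 8, 49, 8, 25, 16, 9, 32, 1, 0, 1, 32, 9, 16, 25, 8, 49, 8, 25, 16, 9, 32, 1, 0, 1, 32, 9, 16, 25, 8, 49, 8, 25, 16, 9, 32, 1.
The distinct values are {0, 1, 8, 9, 16, 25, 32, 49}; there are 8 of them.

8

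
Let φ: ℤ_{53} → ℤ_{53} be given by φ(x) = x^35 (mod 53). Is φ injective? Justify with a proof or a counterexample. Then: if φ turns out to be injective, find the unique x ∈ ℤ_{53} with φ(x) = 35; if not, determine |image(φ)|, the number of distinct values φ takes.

Since 53 is prime, the nonzero elements of ℤ_{53} form a cyclic group of order 52.
As gcd(35, 52) = 1, raising to the 35th power is a bijection on this group: if u^35 ≡ v^35 then (uv^{−1})^35 = 1, and the only element of order dividing gcd(35, 52) = 1 is 1, so u = v.
With φ(0) = 0 this makes φ injective on all of ℤ_{53}, hence bijective (finite equal-size domain and codomain). In particular φ is injective.
Since φ is injective, we find the preimage of 35. The inverse of x ↦ x^35 on (ℤ_{53})^× is x ↦ x^3, because 35·3 = 105 = 2·52 + 1 ≡ 1 (mod 52) and x^{52} = 1 for x ≠ 0 (Fermat). So φ⁻¹(35) = 35^3 mod 53.
Repeated squaring mod 53: 35^1 ≡ 35, 35^2 ≡ 35² = 1225 ≡ 6. Since 3 = 2 + 1, 35^3 ≡ 6·35: 6·35 = 210 ≡ 51. So 35^3 ≡ 51 (mod 53).
Hence φ⁻¹(35) = 51.

51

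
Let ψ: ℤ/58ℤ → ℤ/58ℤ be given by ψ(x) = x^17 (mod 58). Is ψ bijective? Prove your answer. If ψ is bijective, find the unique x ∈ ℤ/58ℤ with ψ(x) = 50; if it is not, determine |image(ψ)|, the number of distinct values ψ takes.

2

Computing x^17 mod 58 for each x (by repeated squaring, reducing mod 58 at every step), the values ψ(0), ψ(1), …, ψ(57) are: 0, 1, 50, 31, 6, 9, 42, 53, 10, 33, 44, 3, 12, 51, 40, 47, 36, 17, 26, 43, 54, 19, 34, 45, 20, 23, 56, 37, 28, 29, 30, 21, 2, 35, 38, 13, 24, 39, 4, 15, 32, 41, 22, 11, 18, 7, 46, 55, 14, 25, 48, 5, 16, 49, 52, 27, 8, 57.
Every element of ℤ/58ℤ appears exactly once in this list, so ψ is a bijection, and in particular bijective.
Since ψ is bijective, we read off the preimage of 50 from the same table: ψ(2) = 50, so ψ⁻¹(50) = 2.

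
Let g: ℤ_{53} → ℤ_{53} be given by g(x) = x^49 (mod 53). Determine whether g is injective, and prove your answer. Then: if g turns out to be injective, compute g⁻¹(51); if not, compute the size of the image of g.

Since 53 is prime, the nonzero elements of ℤ_{53} form a cyclic group of order 52.
As gcd(49, 52) = 1, raising to the 49th power is a bijection on this group: if u^49 ≡ v^49 then (uv^{−1})^49 = 1, and the only element of order dividing gcd(49, 52) = 1 is 1, so u = v.
With g(0) = 0 this makes g injective on all of ℤ_{53}, hence bijective (finite equal-size domain and codomain). In particular g is injective.
Since g is injective, we find the preimage of 51. The inverse of x ↦ x^49 on (ℤ_{53})^× is x ↦ x^17, because 49·17 = 833 = 16·52 + 1 ≡ 1 (mod 52) and x^{52} = 1 for x ≠ 0 (Fermat). So g⁻¹(51) = 51^17 mod 53.
Repeated squaring mod 53: 51^1 ≡ 51, 51^2 ≡ 51² = 2601 ≡ 4, 51^4 ≡ 4² = 16, 51^8 ≡ 16² = 256 ≡ 44, 51^16 ≡ 44² = 1936 ≡ 28. Since 17 = 16 + 1, 51^17 ≡ 28·51: 28·51 = 1428 ≡ 50. So 51^17 ≡ 50 (mod 53).
Hence g⁻¹(51) = 50.

50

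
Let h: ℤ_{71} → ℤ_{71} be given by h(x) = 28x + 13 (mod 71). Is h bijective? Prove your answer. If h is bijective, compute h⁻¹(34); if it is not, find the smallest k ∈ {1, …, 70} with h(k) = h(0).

54

Recall that injectivity means: for all a, b in the domain, h(a) = h(b) implies a = b.
If h(a) = h(b), then 28a ≡ 28b (mod 71). Because gcd(28, 71) = 1, we may cancel 28 to get a ≡ b (mod 71).
We now compute 28⁻¹ mod 71 explicitly. Euclid's algorithm: 71 = 2·28 + 15, 28 = 1·15 + 13, 15 = 1·13 + 2, 13 = 6·2 + 1; back-substituting gives 1 = 33·28 − 13·71, so 28⁻¹ ≡ 33 (mod 71).
Then y ↦ 33(y − 13) is a two-sided inverse to h, so every y ∈ ℤ_{71} has a preimage.
Therefore h is bijective.
Since h is bijective, we compute h⁻¹(34): solve 28x + 13 ≡ 34 (mod 71), i.e. 28x ≡ 21 (mod 71).
Multiplying by 28⁻¹ = 33 gives x ≡ 33·21 = 693 = 9·71 + 54 ≡ 54 (mod 71).
Check: h(54) = 28·54 + 13 = 1525 = 21·71 + 34 ≡ 34 (mod 71).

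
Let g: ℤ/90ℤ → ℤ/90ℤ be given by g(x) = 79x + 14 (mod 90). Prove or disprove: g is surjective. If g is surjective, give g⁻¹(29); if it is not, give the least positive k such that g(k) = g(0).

15

Since gcd(79, 90) = 1, 79 is invertible modulo 90. Euclid's algorithm: 90 = 1·79 + 11, 79 = 7·11 + 2, 11 = 5·2 + 1; back-substituting gives 1 = 49·79 − 43·90, so 79⁻¹ ≡ 49 (mod 90).
Then y ↦ 49(y − 14) is a two-sided inverse to g, so every y ∈ ℤ/90ℤ has a preimage.
So g is surjective.
Since g is surjective, we find g⁻¹(29): we need 79x ≡ 29 − 14 ≡ 15 (mod 90). Using 79⁻¹ = 49: x ≡ 49·15 = 735 = 8·90 + 15, so x = 15.
Check: g(15) = 79·15 + 14 = 1199 = 13·90 + 29 ≡ 29 (mod 90).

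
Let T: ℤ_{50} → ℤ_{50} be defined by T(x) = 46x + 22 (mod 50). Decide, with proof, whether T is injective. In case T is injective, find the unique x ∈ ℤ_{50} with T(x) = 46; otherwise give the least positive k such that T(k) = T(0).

25

We have gcd(46, 50) = 2 > 1. Taking x_1 = 0 and x_2 = 25: T(0) = 22 and T(25) = 46·25 + 22 = 1172 ≡ 22 (mod 50).
So T(0) = T(25) while 0 ≠ 25, thus T is not injective.
Since T is not injective, we find the least positive k with T(k) = T(0): this means 46k ≡ 0 (mod 50), i.e. 50 ∣ 46k. Since gcd(46, 50) = 2, dividing through by 2 this holds exactly when 25 ∣ 23k, and as gcd(23, 25) = 1, exactly when 25 ∣ k.
The smallest positive such k is 25.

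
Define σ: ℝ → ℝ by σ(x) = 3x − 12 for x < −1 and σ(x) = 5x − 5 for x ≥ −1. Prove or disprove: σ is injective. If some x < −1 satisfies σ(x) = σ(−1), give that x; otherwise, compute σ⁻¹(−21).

Both pieces are strictly increasing (slopes 3 and 5), so each is injective on its own interval.
The left piece maps (−∞, −1) onto (−∞, −15); the right piece maps [−1, ∞) onto [−10, ∞).
These images are disjoint, so no value is attained by both pieces. So σ is injective.
Because the two images are disjoint, no x < −1 has σ(x) = σ(−1), so we compute σ⁻¹(−21): −21 lies in (−∞, −15), so solve 3x − 12 = −21: x = (−21 + 12)/3 = −3.

-3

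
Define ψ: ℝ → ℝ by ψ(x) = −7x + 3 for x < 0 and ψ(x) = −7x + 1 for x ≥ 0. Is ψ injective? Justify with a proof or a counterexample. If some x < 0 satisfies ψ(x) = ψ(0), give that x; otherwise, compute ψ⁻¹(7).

-4/7

Both pieces are strictly decreasing (slopes −7 and −7), so each is injective on its own interval.
The left piece maps (−∞, 0) onto (3, ∞); the right piece maps [0, ∞) onto (−∞, 1].
These images are disjoint, so no value is attained by both pieces. Therefore ψ is injective.
Because the two images are disjoint, no x < 0 has ψ(x) = ψ(0), so we compute ψ⁻¹(7): 7 lies in (3, ∞), so solve −7x + 3 = 7: x = (7 − 3)/(−7) = −4/7.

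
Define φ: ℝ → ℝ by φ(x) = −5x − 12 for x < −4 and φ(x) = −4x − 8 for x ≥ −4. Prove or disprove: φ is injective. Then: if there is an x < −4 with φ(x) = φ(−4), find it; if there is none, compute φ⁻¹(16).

Both pieces are strictly decreasing (slopes −5 and −4), so each is injective on its own interval.
The left piece maps (−∞, −4) onto (8, ∞); the right piece maps [−4, ∞) onto (−∞, 8].
These images are disjoint, so no value is attained by both pieces. Thus φ is injective.
Because the two images are disjoint, no x < −4 has φ(x) = φ(−4), so we compute φ⁻¹(16): 16 lies in (8, ∞), so solve −5x − 12 = 16: x = (16 + 12)/(−5) = −28/5.

-28/5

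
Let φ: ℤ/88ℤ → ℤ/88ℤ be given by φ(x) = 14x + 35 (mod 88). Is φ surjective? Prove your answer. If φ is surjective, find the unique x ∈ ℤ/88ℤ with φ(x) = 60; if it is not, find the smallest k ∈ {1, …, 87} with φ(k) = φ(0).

Since gcd(14, 88) = 2, we have 14x ≡ 0 (mod 2) for all x, so φ(x) ≡ 1 (mod 2).
But 0 ≢ 1 (mod 2), so 0 ∈ ℤ/88ℤ has no preimage. Thus φ is not surjective.
Since φ is not surjective, we find the least positive k with φ(k) = φ(0): this means 14k ≡ 0 (mod 88), i.e. 88 ∣ 14k. Since gcd(14, 88) = 2, dividing through by 2 this holds exactly when 44 ∣ 7k, and as gcd(7, 44) = 1, exactly when 44 ∣ k.
The smallest positive such k is 44.

44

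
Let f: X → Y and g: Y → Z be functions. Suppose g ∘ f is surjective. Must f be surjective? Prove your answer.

not surjective

No. Take X = {0, 1, 2}, Y = {0, 1, 2, 3, 4}, Z = {0}, f(a) = 0 for every a ∈ X, and g(b) = 0 for every b ∈ Y.
Then g ∘ f is surjective onto {0}, but 4 ∈ Y has no preimage under f, so f is not surjective.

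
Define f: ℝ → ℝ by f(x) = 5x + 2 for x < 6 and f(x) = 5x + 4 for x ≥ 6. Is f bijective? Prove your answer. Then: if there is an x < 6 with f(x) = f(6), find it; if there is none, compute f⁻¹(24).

Both pieces are strictly increasing (slopes 5 and 5), so each is injective on its own interval.
The left piece maps (−∞, 6) onto (−∞, 32); the right piece maps [6, ∞) onto [34, ∞).
The images leave a gap (32 has no preimage), so f is not surjective, hence not bijective.
Because the two images are disjoint, no x < 6 has f(x) = f(6), so we compute f⁻¹(24): 24 lies in (−∞, 32), so solve 5x + 2 = 24: x = (24 − 2)/5 = 22/5.

22/5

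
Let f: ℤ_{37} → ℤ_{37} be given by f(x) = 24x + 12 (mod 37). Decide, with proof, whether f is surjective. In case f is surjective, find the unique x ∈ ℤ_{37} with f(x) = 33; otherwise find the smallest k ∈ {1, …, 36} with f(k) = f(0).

24

Since gcd(24, 37) = 1, 24 is invertible modulo 37. Euclid's algorithm: 37 = 1·24 + 13, 24 = 1·13 + 11, 13 = 1·11 + 2, 11 = 5·2 + 1; back-substituting gives 1 = 17·24 − 11·37, so 24⁻¹ ≡ 17 (mod 37).
For any y ∈ ℤ_{37}, x = 17(y − 12) mod 37 satisfies f(x) = 24·17(y − 12) + 12 ≡ y (since 24·17 ≡ 1 mod 37). So every y has a preimage.
Hence f is surjective.
Since f is surjective, we find f⁻¹(33): we need 24x ≡ 33 − 12 ≡ 21 (mod 37). Using 24⁻¹ = 17: x ≡ 17·21 = 357 = 9·37 + 24, so x = 24.
Check: f(24) = 24·24 + 12 = 588 = 15·37 + 33 ≡ 33 (mod 37).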